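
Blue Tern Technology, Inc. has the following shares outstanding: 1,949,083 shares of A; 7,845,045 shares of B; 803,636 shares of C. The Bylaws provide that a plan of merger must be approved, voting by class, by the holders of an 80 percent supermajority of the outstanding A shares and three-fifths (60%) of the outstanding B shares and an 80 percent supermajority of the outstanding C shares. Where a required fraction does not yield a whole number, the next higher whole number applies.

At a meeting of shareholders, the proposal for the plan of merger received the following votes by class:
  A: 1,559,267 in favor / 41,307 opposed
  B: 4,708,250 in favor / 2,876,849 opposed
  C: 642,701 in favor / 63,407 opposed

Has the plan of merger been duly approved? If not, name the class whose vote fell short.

A: 4/5 of 1949083 = 1559266.40, rounded up to 1559267; 1,559,267 required, 1,559,267 in favor — approved.
B: 3/5 of 7845045 = 4707027; 4,707,027 required, 4,708,250 in favor — approved.
C: 4/5 of 803636 = 642908.80, rounded up to 642909; 642,909 required, 642,701 in favor — not approved.

Not approved — the C shares did not give the required vote.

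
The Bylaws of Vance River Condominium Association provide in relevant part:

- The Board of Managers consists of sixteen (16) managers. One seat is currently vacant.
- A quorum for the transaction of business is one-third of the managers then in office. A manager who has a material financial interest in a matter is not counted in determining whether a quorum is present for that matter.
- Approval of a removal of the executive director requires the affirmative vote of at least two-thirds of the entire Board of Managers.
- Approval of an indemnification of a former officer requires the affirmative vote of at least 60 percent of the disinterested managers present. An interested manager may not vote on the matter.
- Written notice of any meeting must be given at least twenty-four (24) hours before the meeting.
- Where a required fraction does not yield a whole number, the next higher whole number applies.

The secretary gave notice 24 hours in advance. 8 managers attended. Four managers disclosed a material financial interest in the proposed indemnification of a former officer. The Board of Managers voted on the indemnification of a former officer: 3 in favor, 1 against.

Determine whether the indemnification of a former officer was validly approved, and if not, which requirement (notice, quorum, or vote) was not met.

Notice: 24 hours given; 24 required (24 ≥ 24). Satisfied.
Quorum: 8 present, but the 4 interested managers do not count, leaving 4. Quorum is 5. Not satisfied.
Vote: the indemnification of a former officer requires three-fifths of the disinterested managers present (8 − 4 = 4). 3/5 of 4 = 2.40, rounded up to 3, so 3 affirmative votes are needed; 3 voted in favor. Satisfied. (Moot — without a quorum no business can be validly transacted.)

Invalid — quorum requirement not satisfied.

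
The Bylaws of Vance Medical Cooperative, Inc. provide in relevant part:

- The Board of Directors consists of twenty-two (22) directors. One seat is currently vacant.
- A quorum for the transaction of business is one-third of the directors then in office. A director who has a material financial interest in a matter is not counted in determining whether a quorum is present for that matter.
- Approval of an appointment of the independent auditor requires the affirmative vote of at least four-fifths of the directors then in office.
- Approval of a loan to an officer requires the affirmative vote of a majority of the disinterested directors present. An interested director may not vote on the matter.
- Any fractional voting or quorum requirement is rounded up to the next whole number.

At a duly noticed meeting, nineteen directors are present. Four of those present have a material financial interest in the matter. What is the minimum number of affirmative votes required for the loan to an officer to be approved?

The loan to an officer requires a majority of the disinterested directors present (19 − 4 = 15).
A majority of 15 is 8.

8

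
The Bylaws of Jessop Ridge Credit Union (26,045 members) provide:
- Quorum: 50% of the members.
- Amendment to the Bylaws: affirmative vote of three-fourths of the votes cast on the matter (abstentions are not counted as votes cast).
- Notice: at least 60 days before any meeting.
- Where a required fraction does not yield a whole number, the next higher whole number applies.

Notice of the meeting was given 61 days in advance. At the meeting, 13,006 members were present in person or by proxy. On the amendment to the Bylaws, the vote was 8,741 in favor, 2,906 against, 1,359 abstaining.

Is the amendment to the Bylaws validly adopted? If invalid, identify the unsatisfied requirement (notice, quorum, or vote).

Notice: 61 days given; 60 required. Satisfied.
Quorum: 50% of 26,045 = 13,022.50, rounded up to 13,023; 13,006 present. Not satisfied.
Vote: requires three-fourths of the votes cast (13,006 − 1,359 abstaining = 11,647); 3/4 of 11647 = 8735.25, rounded up to 8736, so 8,736 needed; 8,741 in favor. Satisfied.

Invalid — quorum requirement not satisfied.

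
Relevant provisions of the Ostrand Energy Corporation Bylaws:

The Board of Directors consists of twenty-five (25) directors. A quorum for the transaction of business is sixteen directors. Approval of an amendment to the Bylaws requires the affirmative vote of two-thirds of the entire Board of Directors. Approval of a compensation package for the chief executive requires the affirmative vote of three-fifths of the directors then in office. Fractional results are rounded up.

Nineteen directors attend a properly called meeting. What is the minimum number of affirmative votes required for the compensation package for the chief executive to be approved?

15

The compensation package for the chief executive requires three-fifths of the directors then in office (25).
3/5 of 25 = 15.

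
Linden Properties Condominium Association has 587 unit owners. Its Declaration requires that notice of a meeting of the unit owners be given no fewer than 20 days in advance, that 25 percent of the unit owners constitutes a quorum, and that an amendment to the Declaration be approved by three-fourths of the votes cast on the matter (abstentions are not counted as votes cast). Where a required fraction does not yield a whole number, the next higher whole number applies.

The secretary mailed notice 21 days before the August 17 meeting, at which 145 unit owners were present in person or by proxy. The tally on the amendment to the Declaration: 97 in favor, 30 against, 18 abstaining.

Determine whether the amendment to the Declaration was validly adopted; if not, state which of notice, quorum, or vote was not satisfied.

Notice: 21 days given; 20 required. Satisfied.
Quorum: 25% of 587 = 146.75, rounded up to 147; 145 present. Not satisfied.
Vote: requires three-fourths of the votes cast (145 − 18 abstaining = 127); 3/4 of 127 = 95.25, rounded up to 96, so 96 needed; 97 in favor. Satisfied.

Invalid — quorum requirement not satisfied.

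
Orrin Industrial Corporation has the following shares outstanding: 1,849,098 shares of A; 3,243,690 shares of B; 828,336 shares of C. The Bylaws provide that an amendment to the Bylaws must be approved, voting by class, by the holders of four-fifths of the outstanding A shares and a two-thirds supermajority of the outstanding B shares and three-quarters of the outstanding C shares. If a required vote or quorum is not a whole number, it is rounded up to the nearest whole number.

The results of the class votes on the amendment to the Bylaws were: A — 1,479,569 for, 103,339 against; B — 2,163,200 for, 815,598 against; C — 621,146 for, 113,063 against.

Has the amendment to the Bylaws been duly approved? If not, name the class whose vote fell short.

A: 4/5 of 1849098 = 1479278.40, rounded up to 1479279; 1,479,279 required, 1,479,569 in favor — approved.
B: 2/3 of 3243690 = 2162460; 2,162,460 required, 2,163,200 in favor — approved.
C: 3/4 of 828336 = 621252; 621,252 required, 621,146 in favor — not approved.

Not approved — the C shares did not give the required vote.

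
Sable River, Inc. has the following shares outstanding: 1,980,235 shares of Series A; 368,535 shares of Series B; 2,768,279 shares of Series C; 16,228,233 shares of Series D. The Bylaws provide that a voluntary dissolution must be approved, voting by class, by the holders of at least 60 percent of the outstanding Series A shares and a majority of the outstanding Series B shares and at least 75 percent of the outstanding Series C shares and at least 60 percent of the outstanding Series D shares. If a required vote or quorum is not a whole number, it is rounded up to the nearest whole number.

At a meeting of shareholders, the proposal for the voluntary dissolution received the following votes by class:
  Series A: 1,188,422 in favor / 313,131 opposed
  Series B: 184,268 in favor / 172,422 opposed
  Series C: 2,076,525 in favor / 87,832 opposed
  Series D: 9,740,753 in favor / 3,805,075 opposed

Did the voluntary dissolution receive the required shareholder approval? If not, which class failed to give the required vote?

Approved — every class gave the required vote.

Series A: 3/5 of 1980235 = 1188141; 1,188,141 required, 1,188,422 in favor — approved.
Series B: a majority of 368535 is 184268; 184,268 required, 184,268 in favor — approved.
Series C: 3/4 of 2768279 = 2076209.25, rounded up to 2076210; 2,076,210 required, 2,076,525 in favor — approved.
Series D: 3/5 of 16228233 = 9736939.80, rounded up to 9736940; 9,736,940 required, 9,740,753 in favor — approved.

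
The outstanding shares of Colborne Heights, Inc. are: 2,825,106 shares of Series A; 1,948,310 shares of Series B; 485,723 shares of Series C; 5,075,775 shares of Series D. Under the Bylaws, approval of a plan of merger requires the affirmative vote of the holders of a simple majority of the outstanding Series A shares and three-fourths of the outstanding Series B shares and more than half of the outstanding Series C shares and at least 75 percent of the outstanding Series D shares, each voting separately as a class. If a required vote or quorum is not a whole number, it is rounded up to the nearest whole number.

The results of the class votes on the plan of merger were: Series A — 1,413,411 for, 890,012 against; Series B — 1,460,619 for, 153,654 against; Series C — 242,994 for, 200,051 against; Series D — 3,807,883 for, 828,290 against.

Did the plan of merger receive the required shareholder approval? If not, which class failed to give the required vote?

Not approved — the Series B shares did not give the required vote.

Series A: a majority of 2825106 is 1412554; 1,412,554 required, 1,413,411 in favor — approved.
Series B: 3/4 of 1948310 = 1461232.50, rounded up to 1461233; 1,461,233 required, 1,460,619 in favor — not approved.
Series C: a majority of 485723 is 242862; 242,862 required, 242,994 in favor — approved.
Series D: 3/4 of 5075775 = 3806831.25, rounded up to 3806832; 3,806,832 required, 3,807,883 in favor — approved.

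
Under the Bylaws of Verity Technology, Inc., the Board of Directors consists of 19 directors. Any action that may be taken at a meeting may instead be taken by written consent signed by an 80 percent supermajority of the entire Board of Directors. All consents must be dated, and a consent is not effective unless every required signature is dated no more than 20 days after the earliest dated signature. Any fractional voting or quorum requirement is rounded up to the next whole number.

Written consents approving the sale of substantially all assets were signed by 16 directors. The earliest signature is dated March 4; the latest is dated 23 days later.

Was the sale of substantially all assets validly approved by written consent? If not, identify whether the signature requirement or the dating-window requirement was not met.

Not effective — dating-window requirement not satisfied.

Signatures required: an 80 percent supermajority of 19 — 4/5 of 19 = 15.20, rounded up to 16, so 16 needed; 16 signed. Sufficient.
Dating window: the latest signature is 23 days after the earliest; the limit is 20 days. Outside the window.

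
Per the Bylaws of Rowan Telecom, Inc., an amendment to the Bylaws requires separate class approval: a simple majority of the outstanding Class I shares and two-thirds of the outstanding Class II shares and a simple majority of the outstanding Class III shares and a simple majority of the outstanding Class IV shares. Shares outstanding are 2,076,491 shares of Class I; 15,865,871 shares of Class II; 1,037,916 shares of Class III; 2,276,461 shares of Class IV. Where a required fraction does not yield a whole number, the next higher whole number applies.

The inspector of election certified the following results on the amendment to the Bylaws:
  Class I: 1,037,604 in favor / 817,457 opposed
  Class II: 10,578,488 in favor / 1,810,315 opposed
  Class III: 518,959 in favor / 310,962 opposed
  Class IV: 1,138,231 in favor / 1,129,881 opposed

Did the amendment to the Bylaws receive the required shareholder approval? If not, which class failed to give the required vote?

Not approved — the Class I shares did not give the required vote.

Class I: a majority of 2076491 is 1038246; 1,038,246 required, 1,037,604 in favor — not approved.
Class II: 2/3 of 15865871 = 10577247.33, rounded up to 10577248; 10,577,248 required, 10,578,488 in favor — approved.
Class III: a majority of 1037916 is 518959; 518,959 required, 518,959 in favor — approved.
Class IV: a majority of 2276461 is 1138231; 1,138,231 required, 1,138,231 in favor — approved.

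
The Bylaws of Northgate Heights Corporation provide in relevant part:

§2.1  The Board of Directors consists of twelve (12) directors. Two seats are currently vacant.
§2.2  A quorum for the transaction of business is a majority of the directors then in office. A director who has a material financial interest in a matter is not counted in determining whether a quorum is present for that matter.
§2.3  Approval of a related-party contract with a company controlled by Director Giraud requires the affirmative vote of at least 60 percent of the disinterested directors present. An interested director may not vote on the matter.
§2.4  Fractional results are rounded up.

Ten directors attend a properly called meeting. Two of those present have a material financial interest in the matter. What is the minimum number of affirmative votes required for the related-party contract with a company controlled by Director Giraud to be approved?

5

The related-party contract with a company controlled by Director Giraud requires three-fifths of the disinterested directors present (10 − 2 = 8).
3/5 of 8 = 4.80, rounded up to 5.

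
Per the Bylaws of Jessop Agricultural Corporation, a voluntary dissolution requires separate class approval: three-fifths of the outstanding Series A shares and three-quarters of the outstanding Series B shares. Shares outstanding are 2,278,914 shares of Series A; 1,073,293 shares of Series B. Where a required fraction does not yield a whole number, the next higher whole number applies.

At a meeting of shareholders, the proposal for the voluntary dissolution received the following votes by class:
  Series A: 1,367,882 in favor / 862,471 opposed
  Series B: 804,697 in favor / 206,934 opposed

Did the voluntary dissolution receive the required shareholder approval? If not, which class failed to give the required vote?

Series A: 3/5 of 2278914 = 1367348.40, rounded up to 1367349; 1,367,349 required, 1,367,882 in favor — approved.
Series B: 3/4 of 1073293 = 804969.75, rounded up to 804970; 804,970 required, 804,697 in favor — not approved.

Not approved — the Series B shares did not give the required vote.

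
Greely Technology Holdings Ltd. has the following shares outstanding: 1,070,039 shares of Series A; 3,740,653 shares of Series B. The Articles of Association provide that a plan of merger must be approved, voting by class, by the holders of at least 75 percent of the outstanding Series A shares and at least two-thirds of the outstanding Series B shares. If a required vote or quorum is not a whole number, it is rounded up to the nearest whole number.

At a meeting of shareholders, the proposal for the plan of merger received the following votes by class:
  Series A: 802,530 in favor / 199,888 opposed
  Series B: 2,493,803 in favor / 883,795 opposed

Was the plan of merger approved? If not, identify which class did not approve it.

Series A: 3/4 of 1070039 = 802529.25, rounded up to 802530; 802,530 required, 802,530 in favor — approved.
Series B: 2/3 of 3740653 = 2493768.67, rounded up to 2493769; 2,493,769 required, 2,493,803 in favor — approved.

Approved — every class gave the required vote.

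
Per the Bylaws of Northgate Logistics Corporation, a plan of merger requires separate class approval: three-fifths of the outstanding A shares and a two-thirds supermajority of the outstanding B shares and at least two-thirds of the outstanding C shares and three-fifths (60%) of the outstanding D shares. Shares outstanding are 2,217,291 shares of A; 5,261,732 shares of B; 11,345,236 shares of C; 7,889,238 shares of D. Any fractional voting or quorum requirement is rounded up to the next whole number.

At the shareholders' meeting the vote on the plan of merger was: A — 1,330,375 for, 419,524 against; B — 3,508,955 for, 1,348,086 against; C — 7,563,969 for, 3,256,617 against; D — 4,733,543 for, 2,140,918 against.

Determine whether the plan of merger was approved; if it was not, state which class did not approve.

Approved — every class gave the required vote.

A: 3/5 of 2217291 = 1330374.60, rounded up to 1330375; 1,330,375 required, 1,330,375 in favor — approved.
B: 2/3 of 5261732 = 3507821.33, rounded up to 3507822; 3,507,822 required, 3,508,955 in favor — approved.
C: 2/3 of 11345236 = 7563490.67, rounded up to 7563491; 7,563,491 required, 7,563,969 in favor — approved.
D: 3/5 of 7889238 = 4733542.80, rounded up to 4733543; 4,733,543 required, 4,733,543 in favor — approved.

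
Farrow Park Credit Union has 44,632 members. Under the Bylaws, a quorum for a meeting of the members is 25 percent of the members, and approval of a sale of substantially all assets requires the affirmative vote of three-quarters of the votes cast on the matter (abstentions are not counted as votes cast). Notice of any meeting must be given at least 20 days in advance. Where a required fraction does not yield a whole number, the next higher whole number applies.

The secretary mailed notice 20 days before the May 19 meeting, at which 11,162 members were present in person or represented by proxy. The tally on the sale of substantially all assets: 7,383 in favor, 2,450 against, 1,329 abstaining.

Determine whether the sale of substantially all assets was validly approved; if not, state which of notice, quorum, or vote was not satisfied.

Valid — all requirements satisfied.

Notice: 20 days given; 20 required. Satisfied.
Quorum: 25% of 44,632 = 11,158; 11,162 present. Satisfied.
Vote: requires three-fourths of the votes cast (11,162 − 1,329 abstaining = 9,833); 3/4 of 9833 = 7374.75, rounded up to 7375, so 7,375 needed; 7,383 in favor. Satisfied.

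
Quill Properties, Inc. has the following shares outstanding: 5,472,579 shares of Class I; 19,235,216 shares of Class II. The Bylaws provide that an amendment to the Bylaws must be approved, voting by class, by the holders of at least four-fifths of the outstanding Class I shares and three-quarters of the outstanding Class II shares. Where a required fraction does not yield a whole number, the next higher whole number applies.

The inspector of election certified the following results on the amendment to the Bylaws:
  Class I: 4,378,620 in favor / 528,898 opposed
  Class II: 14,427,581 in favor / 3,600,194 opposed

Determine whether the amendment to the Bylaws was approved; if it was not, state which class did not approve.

Class I: 4/5 of 5472579 = 4378063.20, rounded up to 4378064; 4,378,064 required, 4,378,620 in favor — approved.
Class II: 3/4 of 19235216 = 14426412; 14,426,412 required, 14,427,581 in favor — approved.

Approved — every class gave the required vote.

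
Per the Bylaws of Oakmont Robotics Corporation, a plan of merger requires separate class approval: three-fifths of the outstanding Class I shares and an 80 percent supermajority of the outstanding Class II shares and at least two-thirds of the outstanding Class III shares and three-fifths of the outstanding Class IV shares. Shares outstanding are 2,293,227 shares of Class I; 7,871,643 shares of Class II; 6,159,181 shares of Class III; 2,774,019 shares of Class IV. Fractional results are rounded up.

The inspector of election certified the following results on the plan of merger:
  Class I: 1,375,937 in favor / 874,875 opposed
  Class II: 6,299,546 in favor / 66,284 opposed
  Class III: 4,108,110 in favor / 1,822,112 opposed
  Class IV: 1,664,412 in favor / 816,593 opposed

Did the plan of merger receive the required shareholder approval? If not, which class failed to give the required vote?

Class I: 3/5 of 2293227 = 1375936.20, rounded up to 1375937; 1,375,937 required, 1,375,937 in favor — approved.
Class II: 4/5 of 7871643 = 6297314.40, rounded up to 6297315; 6,297,315 required, 6,299,546 in favor — approved.
Class III: 2/3 of 6159181 = 4106120.67, rounded up to 4106121; 4,106,121 required, 4,108,110 in favor — approved.
Class IV: 3/5 of 2774019 = 1664411.40, rounded up to 1664412; 1,664,412 required, 1,664,412 in favor — approved.

Approved — every class gave the required vote.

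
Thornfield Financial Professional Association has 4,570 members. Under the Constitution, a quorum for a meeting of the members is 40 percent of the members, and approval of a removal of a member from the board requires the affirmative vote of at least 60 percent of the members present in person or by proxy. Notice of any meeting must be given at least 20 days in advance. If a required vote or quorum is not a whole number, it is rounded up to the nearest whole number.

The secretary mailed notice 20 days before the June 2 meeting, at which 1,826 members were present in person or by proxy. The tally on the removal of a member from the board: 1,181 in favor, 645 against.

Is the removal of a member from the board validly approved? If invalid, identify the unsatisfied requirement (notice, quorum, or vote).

Invalid — quorum requirement not satisfied.

Notice: 20 days given; 20 required. Satisfied.
Quorum: 40% of 4,570 = 1,828; 1,826 present. Not satisfied.
Vote: requires three-fifths of those present (1,826); 3/5 of 1826 = 1095.60, rounded up to 1096, so 1,096 needed; 1,181 in favor. Satisfied.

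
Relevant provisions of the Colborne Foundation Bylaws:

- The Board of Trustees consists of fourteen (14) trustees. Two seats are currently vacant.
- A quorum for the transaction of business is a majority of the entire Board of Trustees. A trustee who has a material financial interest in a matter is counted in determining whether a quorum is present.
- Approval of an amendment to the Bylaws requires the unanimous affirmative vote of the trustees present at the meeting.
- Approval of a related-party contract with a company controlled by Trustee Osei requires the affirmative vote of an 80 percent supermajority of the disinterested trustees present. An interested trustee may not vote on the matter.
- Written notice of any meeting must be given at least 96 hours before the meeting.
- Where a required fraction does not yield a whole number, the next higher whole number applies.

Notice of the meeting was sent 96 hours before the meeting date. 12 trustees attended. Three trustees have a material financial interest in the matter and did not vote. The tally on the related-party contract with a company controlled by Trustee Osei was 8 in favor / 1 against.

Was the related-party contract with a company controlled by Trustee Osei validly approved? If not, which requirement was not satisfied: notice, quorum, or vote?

Notice: 96 hours given; 96 required (96 ≥ 96). Satisfied.
Quorum: 12 present (interested trustees count toward quorum); quorum is 8. Satisfied.
Vote: the related-party contract with a company controlled by Trustee Osei requires four-fifths of the disinterested trustees present (12 − 3 = 9). 4/5 of 9 = 7.20, rounded up to 8, so 8 affirmative votes are needed; 8 voted in favor. Satisfied.

Valid — all requirements satisfied.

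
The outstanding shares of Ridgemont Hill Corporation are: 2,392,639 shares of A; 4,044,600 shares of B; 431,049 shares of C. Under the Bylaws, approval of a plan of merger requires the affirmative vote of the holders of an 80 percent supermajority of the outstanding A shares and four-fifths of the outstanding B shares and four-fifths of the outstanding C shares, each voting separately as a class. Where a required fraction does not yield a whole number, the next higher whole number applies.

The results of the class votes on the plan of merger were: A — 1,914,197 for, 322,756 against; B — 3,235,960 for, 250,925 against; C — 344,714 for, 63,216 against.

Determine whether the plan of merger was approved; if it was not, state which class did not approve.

Not approved — the C shares did not give the required vote.

A: 4/5 of 2392639 = 1914111.20, rounded up to 1914112; 1,914,112 required, 1,914,197 in favor — approved.
B: 4/5 of 4044600 = 3235680; 3,235,680 required, 3,235,960 in favor — approved.
C: 4/5 of 431049 = 344839.20, rounded up to 344840; 344,840 required, 344,714 in favor — not approved.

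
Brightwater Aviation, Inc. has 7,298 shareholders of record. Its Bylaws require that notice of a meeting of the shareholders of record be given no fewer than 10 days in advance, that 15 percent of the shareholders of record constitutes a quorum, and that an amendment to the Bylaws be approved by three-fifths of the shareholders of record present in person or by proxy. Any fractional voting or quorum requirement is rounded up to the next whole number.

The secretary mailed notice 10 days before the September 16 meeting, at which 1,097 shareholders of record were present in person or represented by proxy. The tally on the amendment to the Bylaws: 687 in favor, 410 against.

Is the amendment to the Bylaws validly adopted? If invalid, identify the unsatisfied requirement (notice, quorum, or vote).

Notice: 10 days given; 10 required. Satisfied.
Quorum: 15% of 7,298 = 1,094.70, rounded up to 1,095; 1,097 present. Satisfied.
Vote: requires three-fifths of those present (1,097); 3/5 of 1097 = 658.20, rounded up to 659, so 659 needed; 687 in favor. Satisfied.

Valid — all requirements satisfied.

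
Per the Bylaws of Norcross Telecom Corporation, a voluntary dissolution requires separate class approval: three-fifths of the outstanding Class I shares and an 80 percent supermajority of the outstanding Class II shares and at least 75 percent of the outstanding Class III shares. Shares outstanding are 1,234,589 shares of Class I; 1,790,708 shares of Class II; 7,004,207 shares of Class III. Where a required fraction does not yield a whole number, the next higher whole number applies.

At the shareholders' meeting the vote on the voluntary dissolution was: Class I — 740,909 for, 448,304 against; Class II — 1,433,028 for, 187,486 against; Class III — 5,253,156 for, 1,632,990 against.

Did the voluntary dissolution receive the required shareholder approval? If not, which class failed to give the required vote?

Class I: 3/5 of 1234589 = 740753.40, rounded up to 740754; 740,754 required, 740,909 in favor — approved.
Class II: 4/5 of 1790708 = 1432566.40, rounded up to 1432567; 1,432,567 required, 1,433,028 in favor — approved.
Class III: 3/4 of 7004207 = 5253155.25, rounded up to 5253156; 5,253,156 required, 5,253,156 in favor — approved.

Approved — every class gave the required vote.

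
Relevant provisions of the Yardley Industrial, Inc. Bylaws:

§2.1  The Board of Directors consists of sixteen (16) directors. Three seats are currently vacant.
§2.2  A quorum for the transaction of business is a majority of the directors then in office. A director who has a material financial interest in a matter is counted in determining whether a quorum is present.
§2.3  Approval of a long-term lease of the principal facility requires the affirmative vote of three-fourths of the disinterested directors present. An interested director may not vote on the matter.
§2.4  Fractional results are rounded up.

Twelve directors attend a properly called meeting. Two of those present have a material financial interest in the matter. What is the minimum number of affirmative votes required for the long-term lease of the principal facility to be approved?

8

The long-term lease of the principal facility requires three-fourths of the disinterested directors present (12 − 2 = 10).
3/4 of 10 = 7.50, rounded up to 8.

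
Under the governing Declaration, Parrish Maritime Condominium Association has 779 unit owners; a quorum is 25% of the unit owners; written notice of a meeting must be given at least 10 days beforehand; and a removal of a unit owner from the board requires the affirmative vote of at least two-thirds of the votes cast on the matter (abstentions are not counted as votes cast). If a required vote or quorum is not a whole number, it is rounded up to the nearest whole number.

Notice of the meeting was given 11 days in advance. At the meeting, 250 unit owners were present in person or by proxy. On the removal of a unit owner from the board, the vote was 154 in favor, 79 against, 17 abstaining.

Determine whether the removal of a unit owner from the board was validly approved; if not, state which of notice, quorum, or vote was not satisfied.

Notice: 11 days given; 10 required. Satisfied.
Quorum: 25% of 779 = 194.75, rounded up to 195; 250 present. Satisfied.
Vote: requires two-thirds of the votes cast (250 − 17 abstaining = 233); 2/3 of 233 = 155.33, rounded up to 156, so 156 needed; 154 in favor. Not satisfied.

Invalid — vote requirement not satisfied.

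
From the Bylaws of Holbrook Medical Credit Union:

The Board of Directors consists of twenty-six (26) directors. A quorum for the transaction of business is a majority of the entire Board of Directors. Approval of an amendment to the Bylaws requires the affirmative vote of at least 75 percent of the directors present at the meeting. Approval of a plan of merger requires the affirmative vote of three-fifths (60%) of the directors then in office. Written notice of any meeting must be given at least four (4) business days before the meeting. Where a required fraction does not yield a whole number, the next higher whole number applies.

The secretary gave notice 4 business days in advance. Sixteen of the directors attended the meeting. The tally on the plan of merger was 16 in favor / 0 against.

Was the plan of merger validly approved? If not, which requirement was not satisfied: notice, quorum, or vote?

Valid — all requirements satisfied.

Notice: 4 business days given; 4 required (4 ≥ 4). Satisfied.
Quorum: 16 present; quorum is 14. Satisfied.
Vote: the plan of merger requires three-fifths of the directors then in office (26). 3/5 of 26 = 15.60, rounded up to 16, so 16 affirmative votes are needed; 16 voted in favor. Satisfied.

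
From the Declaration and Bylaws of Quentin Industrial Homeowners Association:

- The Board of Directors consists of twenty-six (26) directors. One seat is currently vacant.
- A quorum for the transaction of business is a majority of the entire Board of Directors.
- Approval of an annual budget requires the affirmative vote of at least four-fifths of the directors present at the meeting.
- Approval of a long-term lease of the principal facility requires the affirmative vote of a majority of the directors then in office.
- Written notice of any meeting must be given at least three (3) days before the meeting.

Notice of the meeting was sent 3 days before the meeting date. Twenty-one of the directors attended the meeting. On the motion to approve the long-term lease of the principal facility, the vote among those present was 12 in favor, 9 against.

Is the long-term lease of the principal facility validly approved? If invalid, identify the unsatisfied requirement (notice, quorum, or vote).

Notice: 3 days given; 3 required (3 ≥ 3). Satisfied.
Quorum: 21 present; quorum is 14. Satisfied.
Vote: the long-term lease of the principal facility requires a majority of the directors then in office (25). A majority of 25 is 13, so 13 affirmative votes are needed; 12 voted in favor. Not satisfied.

Invalid — vote requirement not satisfied.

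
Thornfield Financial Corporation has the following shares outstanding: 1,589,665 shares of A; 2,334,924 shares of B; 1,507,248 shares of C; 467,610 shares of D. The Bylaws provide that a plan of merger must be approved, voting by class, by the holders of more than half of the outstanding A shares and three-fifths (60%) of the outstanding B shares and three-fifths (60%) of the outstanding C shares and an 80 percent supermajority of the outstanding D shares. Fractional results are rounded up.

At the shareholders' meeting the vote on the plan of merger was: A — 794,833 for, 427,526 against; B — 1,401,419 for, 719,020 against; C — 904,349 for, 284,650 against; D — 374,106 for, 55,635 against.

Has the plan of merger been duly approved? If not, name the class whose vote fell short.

Approved — every class gave the required vote.

A: a majority of 1589665 is 794833; 794,833 required, 794,833 in favor — approved.
B: 3/5 of 2334924 = 1400954.40, rounded up to 1400955; 1,400,955 required, 1,401,419 in favor — approved.
C: 3/5 of 1507248 = 904348.80, rounded up to 904349; 904,349 required, 904,349 in favor — approved.
D: 4/5 of 467610 = 374088; 374,088 required, 374,106 in favor — approved.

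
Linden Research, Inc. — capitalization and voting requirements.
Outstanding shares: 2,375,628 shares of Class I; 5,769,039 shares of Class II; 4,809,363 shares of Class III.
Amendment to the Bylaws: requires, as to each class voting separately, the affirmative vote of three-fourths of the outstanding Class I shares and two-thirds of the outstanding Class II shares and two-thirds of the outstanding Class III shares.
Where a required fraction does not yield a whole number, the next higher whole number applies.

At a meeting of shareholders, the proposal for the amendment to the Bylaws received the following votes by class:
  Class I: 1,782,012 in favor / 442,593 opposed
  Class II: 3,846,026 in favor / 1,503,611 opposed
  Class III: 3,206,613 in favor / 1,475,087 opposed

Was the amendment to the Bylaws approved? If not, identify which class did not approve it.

Approved — every class gave the required vote.

Class I: 3/4 of 2375628 = 1781721; 1,781,721 required, 1,782,012 in favor — approved.
Class II: 2/3 of 5769039 = 3846026; 3,846,026 required, 3,846,026 in favor — approved.
Class III: 2/3 of 4809363 = 3206242; 3,206,242 required, 3,206,613 in favor — approved.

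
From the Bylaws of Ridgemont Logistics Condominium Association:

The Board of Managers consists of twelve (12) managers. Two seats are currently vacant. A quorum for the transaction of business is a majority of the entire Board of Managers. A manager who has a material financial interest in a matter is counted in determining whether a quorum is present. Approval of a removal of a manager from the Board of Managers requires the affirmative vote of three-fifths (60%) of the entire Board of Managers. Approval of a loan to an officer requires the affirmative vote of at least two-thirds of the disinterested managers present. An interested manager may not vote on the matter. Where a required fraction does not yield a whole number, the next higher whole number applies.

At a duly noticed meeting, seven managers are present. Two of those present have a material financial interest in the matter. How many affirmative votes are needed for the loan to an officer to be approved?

The loan to an officer requires two-thirds of the disinterested managers present (7 − 2 = 5).
2/3 of 5 = 3.33, rounded up to 4.

4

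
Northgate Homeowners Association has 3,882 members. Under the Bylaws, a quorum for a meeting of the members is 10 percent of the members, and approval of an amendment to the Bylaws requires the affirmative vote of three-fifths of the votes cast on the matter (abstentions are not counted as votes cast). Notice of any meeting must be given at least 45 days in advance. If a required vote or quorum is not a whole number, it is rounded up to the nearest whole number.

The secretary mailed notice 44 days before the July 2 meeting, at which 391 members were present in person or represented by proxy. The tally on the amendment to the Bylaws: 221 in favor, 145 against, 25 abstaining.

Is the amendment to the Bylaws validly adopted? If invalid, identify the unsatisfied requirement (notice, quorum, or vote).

Notice: 44 days given; 45 required. Not satisfied.
Quorum: 10% of 3,882 = 388.20, rounded up to 389; 391 present. Satisfied.
Vote: requires three-fifths of the votes cast (391 − 25 abstaining = 366); 3/5 of 366 = 219.60, rounded up to 220, so 220 needed; 221 in favor. Satisfied.

Invalid — notice requirement not satisfied.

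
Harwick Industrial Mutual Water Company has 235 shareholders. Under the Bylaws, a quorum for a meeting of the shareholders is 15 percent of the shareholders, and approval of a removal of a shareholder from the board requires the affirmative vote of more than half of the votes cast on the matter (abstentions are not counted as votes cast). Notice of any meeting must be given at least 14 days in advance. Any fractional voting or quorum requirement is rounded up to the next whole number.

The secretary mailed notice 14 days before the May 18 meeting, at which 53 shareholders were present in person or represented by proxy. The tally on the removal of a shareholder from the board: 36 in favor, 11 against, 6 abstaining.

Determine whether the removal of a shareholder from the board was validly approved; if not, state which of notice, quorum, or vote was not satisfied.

Valid — all requirements satisfied.

Notice: 14 days given; 14 required. Satisfied.
Quorum: 15% of 235 = 35.25, rounded up to 36; 53 present. Satisfied.
Vote: requires a majority of the votes cast (53 − 6 abstaining = 47); a majority of 47 is 24, so 24 needed; 36 in favor. Satisfied.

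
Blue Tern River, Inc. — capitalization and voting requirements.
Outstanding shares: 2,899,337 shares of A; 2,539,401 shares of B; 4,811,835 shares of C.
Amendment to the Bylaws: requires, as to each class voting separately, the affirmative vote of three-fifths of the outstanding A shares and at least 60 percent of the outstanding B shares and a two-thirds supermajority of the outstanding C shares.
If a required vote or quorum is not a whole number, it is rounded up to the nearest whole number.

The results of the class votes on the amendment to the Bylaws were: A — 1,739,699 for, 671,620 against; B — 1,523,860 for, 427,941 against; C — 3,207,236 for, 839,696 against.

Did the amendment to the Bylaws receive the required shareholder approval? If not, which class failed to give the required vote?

A: 3/5 of 2899337 = 1739602.20, rounded up to 1739603; 1,739,603 required, 1,739,699 in favor — approved.
B: 3/5 of 2539401 = 1523640.60, rounded up to 1523641; 1,523,641 required, 1,523,860 in favor — approved.
C: 2/3 of 4811835 = 3207890; 3,207,890 required, 3,207,236 in favor — not approved.

Not approved — the C shares did not give the required vote.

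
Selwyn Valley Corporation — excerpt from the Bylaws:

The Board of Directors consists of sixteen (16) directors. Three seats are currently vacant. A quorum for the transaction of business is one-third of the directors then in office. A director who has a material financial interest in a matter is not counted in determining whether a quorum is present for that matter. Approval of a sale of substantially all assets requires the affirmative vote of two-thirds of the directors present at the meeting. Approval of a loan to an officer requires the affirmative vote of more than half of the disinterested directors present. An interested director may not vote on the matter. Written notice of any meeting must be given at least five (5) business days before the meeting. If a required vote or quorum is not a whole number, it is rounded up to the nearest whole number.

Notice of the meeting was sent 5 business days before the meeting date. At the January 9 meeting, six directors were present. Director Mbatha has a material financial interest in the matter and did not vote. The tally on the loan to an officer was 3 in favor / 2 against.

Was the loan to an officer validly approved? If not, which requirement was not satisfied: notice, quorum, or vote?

Notice: 5 business days given; 5 required (5 ≥ 5). Satisfied.
Quorum: 6 present, but the 1 interested director does not count, leaving 5. Quorum is 5. Satisfied.
Vote: the loan to an officer requires a majority of the disinterested directors present (6 − 1 = 5). A majority of 5 is 3, so 3 affirmative votes are needed; 3 voted in favor. Satisfied.

Valid — all requirements satisfied.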